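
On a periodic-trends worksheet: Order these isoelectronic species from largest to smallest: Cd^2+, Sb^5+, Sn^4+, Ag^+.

Ag^+ > Cd^2+ > Sn^4+ > Sb^5+

These species are isoelectronic with 46 electrons. The only difference is the number of protons: Sb^5+ (Z=51), Sn^4+ (Z=50), Cd^2+ (Z=48), Ag^+ (Z=47). The strongest nuclear pull (Sb^5+) gives the smallest ion.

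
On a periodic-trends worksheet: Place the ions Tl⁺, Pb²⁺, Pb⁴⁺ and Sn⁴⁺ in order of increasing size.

First list Z and electron count for each: Sn⁴⁺ has 46 e⁻ (Z=50), Pb⁴⁺ has 78 e⁻ (Z=82), Pb²⁺ has 80 e⁻ (Z=82), Tl⁺ has 80 e⁻ (Z=81). Sn⁴⁺ < Pb⁴⁺ (same group, 1 shell fewer); Pb⁴⁺ < Pb²⁺ (same element, +4 vs +2); Pb²⁺ < Tl⁺ (both 80 e⁻, Z=82>81).

Sn⁴⁺ < Pb⁴⁺ < Pb²⁺ < Tl⁺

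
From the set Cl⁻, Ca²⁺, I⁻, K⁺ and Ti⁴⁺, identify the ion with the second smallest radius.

Work out protons and electrons: Ti⁴⁺ has 18 e⁻ (Z=22), Ca²⁺ has 18 e⁻ (Z=20), K⁺ has 18 e⁻ (Z=19), Cl⁻ has 18 e⁻ (Z=17), I⁻ has 54 e⁻ (Z=53). Ti⁴⁺ < Ca²⁺ (isoelectronic, higher Z=22 is smaller); Ca²⁺ < K⁺ (isoelectronic, higher Z=20 is smaller); K⁺ < Cl⁻ (isoelectronic, higher Z=19 is smaller); Cl⁻ < I⁻ (same group, period 3 vs 5).
Full ascending order: Ti⁴⁺ < Ca²⁺ < K⁺ < Cl⁻ < I⁻. Counting from the smallest, position 2 is Ca²⁺.

Ca²⁺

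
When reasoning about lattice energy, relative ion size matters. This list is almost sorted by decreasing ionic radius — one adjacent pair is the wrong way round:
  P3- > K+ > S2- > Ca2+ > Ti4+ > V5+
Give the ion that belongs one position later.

Compare adjacent ions: both have 18 electrons but Z(K)=19 > Z(S)=16, so K+ should be the smaller of the two — yet in this decreasing list K+ sits before S2-. Nothing else is reversed, so K+ should move one place to the right.

K+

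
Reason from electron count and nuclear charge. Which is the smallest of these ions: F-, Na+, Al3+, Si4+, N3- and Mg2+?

Si4+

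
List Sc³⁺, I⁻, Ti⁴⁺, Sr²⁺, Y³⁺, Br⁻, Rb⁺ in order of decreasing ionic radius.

Work out protons and electrons: Ti⁴⁺ has 18 e⁻ (Z=22), Sc³⁺ has 18 e⁻ (Z=21), Y³⁺ has 36 e⁻ (Z=39), Sr²⁺ has 36 e⁻ (Z=38), Rb⁺ has 36 e⁻ (Z=37), Br⁻ has 36 e⁻ (Z=35), I⁻ has 54 e⁻ (Z=53). Ti⁴⁺ < Sc³⁺ (both 18 e⁻, Z=22>21); Sc³⁺ < Y³⁺ (same group, period 4 vs 5); Y³⁺ < Sr²⁺ (both 36 e⁻, Z=39>38); Sr²⁺ < Rb⁺ (both 36 e⁻, Z=38>37); Rb⁺ < Br⁻ (isoelectronic, higher Z=37 is smaller); Br⁻ < I⁻ (same group, 1 shell fewer).

I⁻ > Br⁻ > Rb⁺ > Sr²⁺ > Y³⁺ > Sc³⁺ > Ti⁴⁺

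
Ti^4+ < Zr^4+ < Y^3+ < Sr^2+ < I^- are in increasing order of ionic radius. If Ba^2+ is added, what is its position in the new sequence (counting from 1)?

5

Tabulating Z and e⁻: Ti^4+ has 18 e⁻ (Z=22), Zr^4+ has 36 e⁻ (Z=40), Y^3+ has 36 e⁻ (Z=39), Sr^2+ has 36 e⁻ (Z=38), Ba^2+ has 54 e⁻ (Z=56), I^- has 54 e⁻ (Z=53). Ti^4+ < Zr^4+ (same group, period 4 vs 5); Zr^4+ < Y^3+ (both 36 e⁻, Z=40>39); Y^3+ < Sr^2+ (isoelectronic, higher Z=39 is smaller); Sr^2+ < Ba^2+ (same group, 1 shell fewer); Ba^2+ < I^- (both 54 e⁻, Z=56>53).
Merged order: Ti^4+ < Zr^4+ < Y^3+ < Sr^2+ < Ba^2+ < I^- — Ba^2+ is number 5.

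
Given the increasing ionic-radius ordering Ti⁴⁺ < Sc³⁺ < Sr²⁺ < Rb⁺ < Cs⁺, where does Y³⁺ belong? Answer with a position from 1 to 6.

3

Tabulating Z and e⁻: Ti⁴⁺ has 18 e⁻ (Z=22), Sc³⁺ has 18 e⁻ (Z=21), Y³⁺ has 36 e⁻ (Z=39), Sr²⁺ has 36 e⁻ (Z=38), Rb⁺ has 36 e⁻ (Z=37), Cs⁺ has 54 e⁻ (Z=55). Ti⁴⁺ < Sc³⁺ (isoelectronic, higher Z=22 is smaller); Sc³⁺ < Y³⁺ (same group, period 4 vs 5); Y³⁺ < Sr²⁺ (isoelectronic, higher Z=39 is smaller); Sr²⁺ < Rb⁺ (both 36 e⁻, Z=38>37); Rb⁺ < Cs⁺ (same group, 1 shell fewer).
Putting Y³⁺ in gives Ti⁴⁺ < Sc³⁺ < Y³⁺ < Sr²⁺ < Rb⁺ < Cs⁺; it lands at slot 3.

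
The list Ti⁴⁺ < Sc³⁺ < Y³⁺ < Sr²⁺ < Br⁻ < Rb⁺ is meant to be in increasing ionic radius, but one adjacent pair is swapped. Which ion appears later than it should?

Rb⁺

Check each adjacent pair. Br⁻ and Rb⁺ are reversed: Rb⁺ and Br⁻ share 36 electrons; the higher nuclear charge on Rb (Z=37) contracts it more, so Rb⁺ < Br⁻. No other neighbouring pair contradicts the periodic trends, so Rb⁺ is the ion listed too late.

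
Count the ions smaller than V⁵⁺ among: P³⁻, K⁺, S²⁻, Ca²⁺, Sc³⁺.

All of these have 18 electrons (isoelectronic). With the same electron cloud, the ion with the most protons pulls it in tightest. Nuclear charges: V⁵⁺ (Z=23), Sc³⁺ (Z=21), Ca²⁺ (Z=20), K⁺ (Z=19), S²⁻ (Z=16), P³⁻ (Z=15). Highest Z is smallest.
Overall: V⁵⁺ < Sc³⁺ < Ca²⁺ < K⁺ < S²⁻ < P³⁻. V⁵⁺ has 0 below it and 5 above. Count: 0.

0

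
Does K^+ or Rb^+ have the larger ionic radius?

Rb^+

All are in the same group with charge +1. Radius grows down the group as n (the outermost shell) increases.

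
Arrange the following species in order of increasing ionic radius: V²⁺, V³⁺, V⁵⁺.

Same element, different charge: the more highly charged cation has fewer electrons and a greater effective nuclear charge per electron, making V⁵⁺ the smallest.

V⁵⁺ < V³⁺ < V²⁺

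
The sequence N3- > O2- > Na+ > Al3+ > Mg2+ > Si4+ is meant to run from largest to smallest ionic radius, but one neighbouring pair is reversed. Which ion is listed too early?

Compare adjacent ions: Al3+ and Mg2+ share 10 electrons; the higher nuclear charge on Al (Z=13) contracts it more, so Al3+ < Mg2+ — yet in this decreasing list Al3+ sits before Mg2+. Nothing else is reversed, so Al3+ should move one place to the right.

Al3+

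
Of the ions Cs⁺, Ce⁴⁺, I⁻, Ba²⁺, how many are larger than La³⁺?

These species are isoelectronic with 54 electrons. The only difference is the number of protons: Ce⁴⁺ (Z=58), La³⁺ (Z=57), Ba²⁺ (Z=56), Cs⁺ (Z=55), I⁻ (Z=53). The strongest nuclear pull (Ce⁴⁺) gives the smallest ion.
Ordering all of them (including La³⁺) by radius gives Ce⁴⁺ < La³⁺ < Ba²⁺ < Cs⁺ < I⁻. Count: 3.

3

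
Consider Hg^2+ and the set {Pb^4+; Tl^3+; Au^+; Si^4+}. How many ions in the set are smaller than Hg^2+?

3

Si^4+: 10 e⁻, Z=14, Pb^4+: 78 e⁻, Z=82, Tl^3+: 78 e⁻, Z=81, Hg^2+: 78 e⁻, Z=80, Au^+: 78 e⁻, Z=79. Si^4+ < Pb^4+ (same group, 3 shells fewer); Pb^4+ < Tl^3+ (isoelectronic, higher Z=82 is smaller); Tl^3+ < Hg^2+ (both 78 e⁻, Z=81>80); Hg^2+ < Au^+ (isoelectronic, higher Z=80 is smaller).
Overall: Si^4+ < Pb^4+ < Tl^3+ < Hg^2+ < Au^+. Hg^2+ has 3 below it and 1 above. Count: 3.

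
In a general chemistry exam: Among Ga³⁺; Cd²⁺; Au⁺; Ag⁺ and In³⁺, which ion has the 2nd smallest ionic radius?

In³⁺

Ga³⁺ has 28 e⁻ (Z=31), In³⁺ has 46 e⁻ (Z=49), Cd²⁺ has 46 e⁻ (Z=48), Ag⁺ has 46 e⁻ (Z=47), Au⁺ has 78 e⁻ (Z=79). Ga³⁺ < In³⁺ (same group, 1 shell fewer); In³⁺ < Cd²⁺ (isoelectronic, higher Z=49 is smaller); Cd²⁺ < Ag⁺ (isoelectronic, higher Z=48 is smaller); Ag⁺ < Au⁺ (same group, 1 shell fewer).
Ordering: Ga³⁺ < In³⁺ < Cd²⁺ < Ag⁺ < Au⁺. The 2nd smallest is In³⁺.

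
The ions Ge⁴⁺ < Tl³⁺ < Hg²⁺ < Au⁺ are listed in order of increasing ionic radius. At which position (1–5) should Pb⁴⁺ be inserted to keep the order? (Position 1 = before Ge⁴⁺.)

2

Tabulating Z and e⁻: Ge⁴⁺: 28 e⁻, Z=32, Pb⁴⁺: 78 e⁻, Z=82, Tl³⁺: 78 e⁻, Z=81, Hg²⁺: 78 e⁻, Z=80, Au⁺: 78 e⁻, Z=79. Ge⁴⁺ < Pb⁴⁺ (same group, 2 shells fewer); Pb⁴⁺ < Tl³⁺ (both 78 e⁻, Z=82>81); Tl³⁺ < Hg²⁺ (isoelectronic, higher Z=81 is smaller); Hg²⁺ < Au⁺ (isoelectronic, higher Z=80 is smaller).
Putting Pb⁴⁺ in gives Ge⁴⁺ < Pb⁴⁺ < Tl³⁺ < Hg²⁺ < Au⁺; it lands at slot 2.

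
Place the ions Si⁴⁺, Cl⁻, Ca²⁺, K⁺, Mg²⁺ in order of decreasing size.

Cl⁻ > K⁺ > Ca²⁺ > Mg²⁺ > Si⁴⁺

Work out protons and electrons: Si⁴⁺: 10 e⁻, Z=14, Mg²⁺: 10 e⁻, Z=12, Ca²⁺: 18 e⁻, Z=20, K⁺: 18 e⁻, Z=19, Cl⁻: 18 e⁻, Z=17. Si⁴⁺ < Mg²⁺ (isoelectronic, higher Z=14 is smaller); Mg²⁺ < Ca²⁺ (same group, period 3 vs 4); Ca²⁺ < K⁺ (isoelectronic, higher Z=20 is smaller); K⁺ < Cl⁻ (isoelectronic, higher Z=19 is smaller).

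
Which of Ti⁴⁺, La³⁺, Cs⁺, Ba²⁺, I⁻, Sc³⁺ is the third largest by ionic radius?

Ti⁴⁺ (Z=22, 18 e⁻), Sc³⁺ (Z=21, 18 e⁻), La³⁺ (Z=57, 54 e⁻), Ba²⁺ (Z=56, 54 e⁻), Cs⁺ (Z=55, 54 e⁻), I⁻ (Z=53, 54 e⁻). Ti⁴⁺ < Sc³⁺ (isoelectronic, higher Z=22 is smaller); Sc³⁺ < La³⁺ (same group, 2 shells fewer); La³⁺ < Ba²⁺ (isoelectronic, higher Z=57 is smaller); Ba²⁺ < Cs⁺ (isoelectronic, higher Z=56 is smaller); Cs⁺ < I⁻ (both 54 e⁻, Z=55>53).
Ordering: Ti⁴⁺ < Sc³⁺ < La³⁺ < Ba²⁺ < Cs⁺ < I⁻. The third largest is Ba²⁺.

Ba²⁺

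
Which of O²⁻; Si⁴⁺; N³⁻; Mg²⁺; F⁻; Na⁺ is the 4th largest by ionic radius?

Na⁺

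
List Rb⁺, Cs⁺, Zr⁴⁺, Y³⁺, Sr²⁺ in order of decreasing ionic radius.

Cs⁺ > Rb⁺ > Sr²⁺ > Y³⁺ > Zr⁴⁺

Electron counts and nuclear charges: Zr⁴⁺ (Z=40, 36 e⁻), Y³⁺ (Z=39, 36 e⁻), Sr²⁺ (Z=38, 36 e⁻), Rb⁺ (Z=37, 36 e⁻), Cs⁺ (Z=55, 54 e⁻). Zr⁴⁺ < Y³⁺ (both 36 e⁻, Z=40>39); Y³⁺ < Sr²⁺ (isoelectronic, higher Z=39 is smaller); Sr²⁺ < Rb⁺ (both 36 e⁻, Z=38>37); Rb⁺ < Cs⁺ (same group, period 5 vs 6).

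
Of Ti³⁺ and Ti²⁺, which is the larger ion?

Ti²⁺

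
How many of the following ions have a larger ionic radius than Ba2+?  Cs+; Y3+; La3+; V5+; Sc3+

1

V5+ (Z=23, 18 e⁻), Sc3+ (Z=21, 18 e⁻), Y3+ (Z=39, 36 e⁻), La3+ (Z=57, 54 e⁻), Ba2+ (Z=56, 54 e⁻), Cs+ (Z=55, 54 e⁻). V5+ < Sc3+ (isoelectronic, higher Z=23 is smaller); Sc3+ < Y3+ (same group, period 4 vs 5); Y3+ < La3+ (same group, period 5 vs 6); La3+ < Ba2+ (isoelectronic, higher Z=57 is smaller); Ba2+ < Cs+ (isoelectronic, higher Z=56 is smaller).
Overall: V5+ < Sc3+ < Y3+ < La3+ < Ba2+ < Cs+. Ba2+ has 4 below it and 1 above. So 1 is larger.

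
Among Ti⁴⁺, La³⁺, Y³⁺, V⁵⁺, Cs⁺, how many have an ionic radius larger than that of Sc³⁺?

Electron counts and nuclear charges: V⁵⁺ (Z=23, 18 e⁻), Ti⁴⁺ (Z=22, 18 e⁻), Sc³⁺ (Z=21, 18 e⁻), Y³⁺ (Z=39, 36 e⁻), La³⁺ (Z=57, 54 e⁻), Cs⁺ (Z=55, 54 e⁻). V⁵⁺ < Ti⁴⁺ (isoelectronic, higher Z=23 is smaller); Ti⁴⁺ < Sc³⁺ (isoelectronic, higher Z=22 is smaller); Sc³⁺ < Y³⁺ (same group, period 4 vs 5); Y³⁺ < La³⁺ (same group, 1 shell fewer); La³⁺ < Cs⁺ (isoelectronic, higher Z=57 is smaller).
Relative to Sc³⁺, the ions that are larger are Y³⁺, La³⁺, Cs⁺. Count: 3.

3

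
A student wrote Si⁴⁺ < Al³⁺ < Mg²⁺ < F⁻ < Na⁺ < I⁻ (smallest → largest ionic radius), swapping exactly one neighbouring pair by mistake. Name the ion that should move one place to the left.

Na⁺

The pair F⁻, Na⁺ is the wrong way round — they are isoelectronic (10 e⁻) and Na has more protons than F (11 vs 9), making Na⁺ smaller. All other adjacent pairs agree with periodic trends, so Na⁺ is the misplaced ion.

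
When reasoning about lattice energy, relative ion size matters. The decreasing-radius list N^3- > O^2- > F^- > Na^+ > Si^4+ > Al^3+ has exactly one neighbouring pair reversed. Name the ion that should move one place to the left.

Check each adjacent pair. Si^4+ and Al^3+ are reversed: they are isoelectronic (10 e⁻) and Si has more protons than Al (14 vs 13), making Si^4+ smaller. No other neighbouring pair contradicts the periodic trends, so Al^3+ is the ion listed too late.

Al^3+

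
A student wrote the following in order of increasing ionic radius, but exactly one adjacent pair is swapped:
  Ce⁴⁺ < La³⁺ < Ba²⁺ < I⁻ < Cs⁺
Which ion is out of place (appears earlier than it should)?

Scanning neighbour by neighbour, only I⁻/Cs⁺ violates a trend: Cs⁺ and I⁻ share 54 electrons; the higher nuclear charge on Cs (Z=55) contracts it more, so Cs⁺ < I⁻. That makes I⁻ the one sitting a position early relative to where it belongs.

I⁻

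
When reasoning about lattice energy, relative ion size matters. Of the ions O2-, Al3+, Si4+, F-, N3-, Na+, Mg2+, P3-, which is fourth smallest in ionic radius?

Si4+ (Z=14, 10 e⁻), Al3+ (Z=13, 10 e⁻), Mg2+ (Z=12, 10 e⁻), Na+ (Z=11, 10 e⁻), F- (Z=9, 10 e⁻), O2- (Z=8, 10 e⁻), N3- (Z=7, 10 e⁻), P3- (Z=15, 18 e⁻). Si4+ < Al3+ (both 10 e⁻, Z=14>13); Al3+ < Mg2+ (both 10 e⁻, Z=13>12); Mg2+ < Na+ (isoelectronic, higher Z=12 is smaller); Na+ < F- (both 10 e⁻, Z=11>9); F- < O2- (isoelectronic, higher Z=9 is smaller); O2- < N3- (isoelectronic, higher Z=8 is smaller); N3- < P3- (same group, 1 shell fewer).
That gives Si4+ < Al3+ < Mg2+ < Na+ < F- < O2- < N3- < P3-. From the smallest end, number 4 is Na+.

Na+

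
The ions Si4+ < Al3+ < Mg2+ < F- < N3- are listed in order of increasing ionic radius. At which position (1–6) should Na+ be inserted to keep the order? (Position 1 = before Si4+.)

4

Isoelectronic series (10 e⁻ each). Size is set by nuclear charge: more protons means a smaller ion. Si4+ (Z=14), Al3+ (Z=13), Mg2+ (Z=12), Na+ (Z=11), F- (Z=9), N3- (Z=7).
The complete sequence is Si4+ < Al3+ < Mg2+ < Na+ < F- < N3-. Na+ sits at position 4.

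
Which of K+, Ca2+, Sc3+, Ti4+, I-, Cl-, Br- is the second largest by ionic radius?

Ti4+ (Z=22, 18 e⁻), Sc3+ (Z=21, 18 e⁻), Ca2+ (Z=20, 18 e⁻), K+ (Z=19, 18 e⁻), Cl- (Z=17, 18 e⁻), Br- (Z=35, 36 e⁻), I- (Z=53, 54 e⁻). Ti4+ < Sc3+ (both 18 e⁻, Z=22>21); Sc3+ < Ca2+ (both 18 e⁻, Z=21>20); Ca2+ < K+ (both 18 e⁻, Z=20>19); K+ < Cl- (both 18 e⁻, Z=19>17); Cl- < Br- (same group, 1 shell fewer); Br- < I- (same group, 1 shell fewer).
Full ascending order: Ti4+ < Sc3+ < Ca2+ < K+ < Cl- < Br- < I-. Counting from the largest, position 2 is Br-.

Br-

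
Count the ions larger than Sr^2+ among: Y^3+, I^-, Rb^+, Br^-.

3

Tabulating Z and e⁻: Y^3+ has 36 e⁻ (Z=39), Sr^2+ has 36 e⁻ (Z=38), Rb^+ has 36 e⁻ (Z=37), Br^- has 36 e⁻ (Z=35), I^- has 54 e⁻ (Z=53). Y^3+ < Sr^2+ (isoelectronic, higher Z=39 is smaller); Sr^2+ < Rb^+ (isoelectronic, higher Z=38 is smaller); Rb^+ < Br^- (both 36 e⁻, Z=37>35); Br^- < I^- (same group, 1 shell fewer).
Ordering all of them (including Sr^2+) by radius gives Y^3+ < Sr^2+ < Rb^+ < Br^- < I^-. Count: 3.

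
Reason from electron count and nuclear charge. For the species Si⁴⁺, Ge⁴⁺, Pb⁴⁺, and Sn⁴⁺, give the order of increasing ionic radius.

These ions sit in one column with identical charge. Each step down the periodic table adds a principal shell, increasing the radius.

Si⁴⁺ < Ge⁴⁺ < Sn⁴⁺ < Pb⁴⁺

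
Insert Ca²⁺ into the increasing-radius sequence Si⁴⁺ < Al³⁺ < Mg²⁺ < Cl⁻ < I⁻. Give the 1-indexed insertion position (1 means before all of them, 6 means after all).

4

Electron counts and nuclear charges: Si⁴⁺: 10 e⁻, Z=14, Al³⁺: 10 e⁻, Z=13, Mg²⁺: 10 e⁻, Z=12, Ca²⁺: 18 e⁻, Z=20, Cl⁻: 18 e⁻, Z=17, I⁻: 54 e⁻, Z=53. Si⁴⁺ < Al³⁺ (isoelectronic, higher Z=14 is smaller); Al³⁺ < Mg²⁺ (isoelectronic, higher Z=13 is smaller); Mg²⁺ < Ca²⁺ (same group, period 3 vs 4); Ca²⁺ < Cl⁻ (isoelectronic, higher Z=20 is smaller); Cl⁻ < I⁻ (same group, period 3 vs 5).
The complete sequence is Si⁴⁺ < Al³⁺ < Mg²⁺ < Ca²⁺ < Cl⁻ < I⁻. Ca²⁺ sits at position 4.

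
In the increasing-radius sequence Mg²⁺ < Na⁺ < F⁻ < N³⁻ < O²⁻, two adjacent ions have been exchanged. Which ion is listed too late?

O²⁻

Check each adjacent pair. N³⁻ and O²⁻ are reversed: O²⁻ and N³⁻ share 10 electrons; the higher nuclear charge on O (Z=8) contracts it more, so O²⁻ < N³⁻. No other neighbouring pair contradicts the periodic trends, so O²⁻ is the ion listed too late.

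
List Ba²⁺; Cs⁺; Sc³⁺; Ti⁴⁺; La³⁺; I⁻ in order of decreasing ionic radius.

I⁻ > Cs⁺ > Ba²⁺ > La³⁺ > Sc³⁺ > Ti⁴⁺

Work out protons and electrons: Ti⁴⁺ has 18 e⁻ (Z=22), Sc³⁺ has 18 e⁻ (Z=21), La³⁺ has 54 e⁻ (Z=57), Ba²⁺ has 54 e⁻ (Z=56), Cs⁺ has 54 e⁻ (Z=55), I⁻ has 54 e⁻ (Z=53). Ti⁴⁺ < Sc³⁺ (isoelectronic, higher Z=22 is smaller); Sc³⁺ < La³⁺ (same group, 2 shells fewer); La³⁺ < Ba²⁺ (both 54 e⁻, Z=57>56); Ba²⁺ < Cs⁺ (isoelectronic, higher Z=56 is smaller); Cs⁺ < I⁻ (isoelectronic, higher Z=55 is smaller).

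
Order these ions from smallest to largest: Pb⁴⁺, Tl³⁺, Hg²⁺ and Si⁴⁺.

First list Z and electron count for each: Si⁴⁺: 10 e⁻, Z=14, Pb⁴⁺: 78 e⁻, Z=82, Tl³⁺: 78 e⁻, Z=81, Hg²⁺: 78 e⁻, Z=80. Si⁴⁺ < Pb⁴⁺ (same group, period 3 vs 6); Pb⁴⁺ < Tl³⁺ (isoelectronic, higher Z=82 is smaller); Tl³⁺ < Hg²⁺ (both 78 e⁻, Z=81>80).

Si⁴⁺ < Pb⁴⁺ < Tl³⁺ < Hg²⁺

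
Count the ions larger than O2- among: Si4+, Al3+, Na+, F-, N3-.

1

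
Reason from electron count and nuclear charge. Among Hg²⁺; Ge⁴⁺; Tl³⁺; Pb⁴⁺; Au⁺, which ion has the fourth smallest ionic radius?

Work out protons and electrons: Ge⁴⁺: 28 e⁻, Z=32, Pb⁴⁺: 78 e⁻, Z=82, Tl³⁺: 78 e⁻, Z=81, Hg²⁺: 78 e⁻, Z=80, Au⁺: 78 e⁻, Z=79. Ge⁴⁺ < Pb⁴⁺ (same group, 2 shells fewer); Pb⁴⁺ < Tl³⁺ (both 78 e⁻, Z=82>81); Tl³⁺ < Hg²⁺ (both 78 e⁻, Z=81>80); Hg²⁺ < Au⁺ (both 78 e⁻, Z=80>79).
Full ascending order: Ge⁴⁺ < Pb⁴⁺ < Tl³⁺ < Hg²⁺ < Au⁺. Counting from the smallest, position 4 is Hg²⁺.

Hg²⁺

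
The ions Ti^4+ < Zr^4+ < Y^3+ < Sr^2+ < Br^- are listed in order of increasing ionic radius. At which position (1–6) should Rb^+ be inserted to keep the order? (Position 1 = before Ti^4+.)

5

Tabulating Z and e⁻: Ti^4+ (Z=22, 18 e⁻), Zr^4+ (Z=40, 36 e⁻), Y^3+ (Z=39, 36 e⁻), Sr^2+ (Z=38, 36 e⁻), Rb^+ (Z=37, 36 e⁻), Br^- (Z=35, 36 e⁻). Ti^4+ < Zr^4+ (same group, period 4 vs 5); Zr^4+ < Y^3+ (isoelectronic, higher Z=40 is smaller); Y^3+ < Sr^2+ (both 36 e⁻, Z=39>38); Sr^2+ < Rb^+ (isoelectronic, higher Z=38 is smaller); Rb^+ < Br^- (both 36 e⁻, Z=37>35).
Merged order: Ti^4+ < Zr^4+ < Y^3+ < Sr^2+ < Rb^+ < Br^- — Rb^+ is number 5.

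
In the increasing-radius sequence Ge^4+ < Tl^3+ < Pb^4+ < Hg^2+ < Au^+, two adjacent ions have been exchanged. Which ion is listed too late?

Pb^4+

Scanning neighbour by neighbour, only Tl^3+/Pb^4+ violates a trend: Pb^4+ and Tl^3+ share 78 electrons; the higher nuclear charge on Pb (Z=82) contracts it more, so Pb^4+ < Tl^3+. That makes Pb^4+ the one sitting a position late relative to where it belongs.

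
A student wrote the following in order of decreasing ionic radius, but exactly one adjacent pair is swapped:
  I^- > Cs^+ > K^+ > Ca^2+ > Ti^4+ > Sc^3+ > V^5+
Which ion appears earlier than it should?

Ti^4+

The pair Ti^4+, Sc^3+ is the wrong way round — both have 18 electrons but Z(Ti)=22 > Z(Sc)=21, so Ti^4+ should be the smaller of the two. All other adjacent pairs agree with periodic trends, so Ti^4+ is the misplaced ion.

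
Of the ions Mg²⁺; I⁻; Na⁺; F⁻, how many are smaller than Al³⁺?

0

Work out protons and electrons: Al³⁺: 10 e⁻, Z=13, Mg²⁺: 10 e⁻, Z=12, Na⁺: 10 e⁻, Z=11, F⁻: 10 e⁻, Z=9, I⁻: 54 e⁻, Z=53. Al³⁺ < Mg²⁺ (isoelectronic, higher Z=13 is smaller); Mg²⁺ < Na⁺ (both 10 e⁻, Z=12>11); Na⁺ < F⁻ (both 10 e⁻, Z=11>9); F⁻ < I⁻ (same group, period 2 vs 5).
Ordering all of them (including Al³⁺) by radius gives Al³⁺ < Mg²⁺ < Na⁺ < F⁻ < I⁻. Count: 0.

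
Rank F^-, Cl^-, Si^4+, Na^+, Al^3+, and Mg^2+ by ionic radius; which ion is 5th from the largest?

Si^4+ (Z=14, 10 e⁻), Al^3+ (Z=13, 10 e⁻), Mg^2+ (Z=12, 10 e⁻), Na^+ (Z=11, 10 e⁻), F^- (Z=9, 10 e⁻), Cl^- (Z=17, 18 e⁻). Si^4+ < Al^3+ (isoelectronic, higher Z=14 is smaller); Al^3+ < Mg^2+ (both 10 e⁻, Z=13>12); Mg^2+ < Na^+ (both 10 e⁻, Z=12>11); Na^+ < F^- (isoelectronic, higher Z=11 is smaller); F^- < Cl^- (same group, period 2 vs 3).
So the order is Si^4+ < Al^3+ < Mg^2+ < Na^+ < F^- < Cl^-; the 5th-largest ion is Al^3+.

Al^3+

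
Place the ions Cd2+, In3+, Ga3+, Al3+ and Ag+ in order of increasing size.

First list Z and electron count for each: Al3+ has 10 e⁻ (Z=13), Ga3+ has 28 e⁻ (Z=31), In3+ has 46 e⁻ (Z=49), Cd2+ has 46 e⁻ (Z=48), Ag+ has 46 e⁻ (Z=47). Al3+ < Ga3+ (same group, period 3 vs 4); Ga3+ < In3+ (same group, period 4 vs 5); In3+ < Cd2+ (both 46 e⁻, Z=49>48); Cd2+ < Ag+ (both 46 e⁻, Z=48>47).

Al3+ < Ga3+ < In3+ < Cd2+ < Ag+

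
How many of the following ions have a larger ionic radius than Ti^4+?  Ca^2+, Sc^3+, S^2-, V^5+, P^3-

Each ion has 18 electrons. The ranking follows nuclear charge in reverse — greater Z gives a smaller radius. V^5+ (Z=23), Ti^4+ (Z=22), Sc^3+ (Z=21), Ca^2+ (Z=20), S^2- (Z=16), P^3- (Z=15).
Placing each against Ti^4+: smaller — V^5+; larger — Sc^3+, Ca^2+, S^2-, P^3-. That's 4.

4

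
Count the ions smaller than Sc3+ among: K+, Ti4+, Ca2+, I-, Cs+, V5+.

2

First list Z and electron count for each: V5+ (Z=23, 18 e⁻), Ti4+ (Z=22, 18 e⁻), Sc3+ (Z=21, 18 e⁻), Ca2+ (Z=20, 18 e⁻), K+ (Z=19, 18 e⁻), Cs+ (Z=55, 54 e⁻), I- (Z=53, 54 e⁻). V5+ < Ti4+ (both 18 e⁻, Z=23>22); Ti4+ < Sc3+ (both 18 e⁻, Z=22>21); Sc3+ < Ca2+ (both 18 e⁻, Z=21>20); Ca2+ < K+ (both 18 e⁻, Z=20>19); K+ < Cs+ (same group, period 4 vs 6); Cs+ < I- (both 54 e⁻, Z=55>53).
Placing each against Sc3+: smaller — V5+, Ti4+; larger — Ca2+, K+, Cs+, I-. That's 2.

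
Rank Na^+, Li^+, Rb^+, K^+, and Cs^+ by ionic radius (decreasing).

Cs^+ > Rb^+ > K^+ > Na^+ > Li^+

Same group, same charge. Going down the group adds an extra shell of electrons, so the ion gets larger: Li^+ is highest in the group and smallest.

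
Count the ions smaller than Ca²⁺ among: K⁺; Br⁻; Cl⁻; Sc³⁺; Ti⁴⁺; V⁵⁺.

Electron counts and nuclear charges: V⁵⁺ has 18 e⁻ (Z=23), Ti⁴⁺ has 18 e⁻ (Z=22), Sc³⁺ has 18 e⁻ (Z=21), Ca²⁺ has 18 e⁻ (Z=20), K⁺ has 18 e⁻ (Z=19), Cl⁻ has 18 e⁻ (Z=17), Br⁻ has 36 e⁻ (Z=35). V⁵⁺ < Ti⁴⁺ (isoelectronic, higher Z=23 is smaller); Ti⁴⁺ < Sc³⁺ (both 18 e⁻, Z=22>21); Sc³⁺ < Ca²⁺ (both 18 e⁻, Z=21>20); Ca²⁺ < K⁺ (isoelectronic, higher Z=20 is smaller); K⁺ < Cl⁻ (isoelectronic, higher Z=19 is smaller); Cl⁻ < Br⁻ (same group, period 3 vs 4).
Placing each against Ca²⁺: smaller — V⁵⁺, Ti⁴⁺, Sc³⁺; larger — K⁺, Cl⁻, Br⁻. So 3 are smaller.

3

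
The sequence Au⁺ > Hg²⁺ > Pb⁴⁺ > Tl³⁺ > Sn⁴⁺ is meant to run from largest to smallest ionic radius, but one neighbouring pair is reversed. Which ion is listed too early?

Compare adjacent ions: Pb⁴⁺ and Tl³⁺ share 78 electrons; the higher nuclear charge on Pb (Z=82) contracts it more, so Pb⁴⁺ < Tl³⁺ — yet in this decreasing list Pb⁴⁺ sits before Tl³⁺. Nothing else is reversed, so Pb⁴⁺ should move one place to the right.

Pb⁴⁺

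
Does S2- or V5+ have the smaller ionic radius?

Isoelectronic series (18 e⁻ each). Size is set by nuclear charge: more protons means a smaller ion. V5+ (Z=23), S2- (Z=16).

V5+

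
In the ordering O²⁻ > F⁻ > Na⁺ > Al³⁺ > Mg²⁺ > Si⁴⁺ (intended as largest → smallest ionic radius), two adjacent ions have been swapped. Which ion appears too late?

Check each adjacent pair. Al³⁺ and Mg²⁺ are reversed: Al³⁺ and Mg²⁺ share 10 electrons; the higher nuclear charge on Al (Z=13) contracts it more, so Al³⁺ < Mg²⁺. No other neighbouring pair contradicts the periodic trends, so Mg²⁺ is the ion listed too late.

Mg²⁺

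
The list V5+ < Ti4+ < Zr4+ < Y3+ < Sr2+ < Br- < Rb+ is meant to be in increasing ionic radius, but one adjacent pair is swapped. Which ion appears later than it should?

Check each adjacent pair. Br- and Rb+ are reversed: Rb+ and Br- share 36 electrons; the higher nuclear charge on Rb (Z=37) contracts it more, so Rb+ < Br-. No other neighbouring pair contradicts the periodic trends, so Rb+ is the ion listed too late.

Rb+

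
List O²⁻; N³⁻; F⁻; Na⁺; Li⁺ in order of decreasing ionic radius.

N³⁻ > O²⁻ > F⁻ > Na⁺ > Li⁺

Work out protons and electrons: Li⁺: 2 e⁻, Z=3, Na⁺: 10 e⁻, Z=11, F⁻: 10 e⁻, Z=9, O²⁻: 10 e⁻, Z=8, N³⁻: 10 e⁻, Z=7. Li⁺ < Na⁺ (same group, period 2 vs 3); Na⁺ < F⁻ (both 10 e⁻, Z=11>9); F⁻ < O²⁻ (both 10 e⁻, Z=9>8); O²⁻ < N³⁻ (isoelectronic, higher Z=8 is smaller).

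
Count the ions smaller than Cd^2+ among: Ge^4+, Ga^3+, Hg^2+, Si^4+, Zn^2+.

4

First list Z and electron count for each: Si^4+: 10 e⁻, Z=14, Ge^4+: 28 e⁻, Z=32, Ga^3+: 28 e⁻, Z=31, Zn^2+: 28 e⁻, Z=30, Cd^2+: 46 e⁻, Z=48, Hg^2+: 78 e⁻, Z=80. Si^4+ < Ge^4+ (same group, period 3 vs 4); Ge^4+ < Ga^3+ (isoelectronic, higher Z=32 is smaller); Ga^3+ < Zn^2+ (isoelectronic, higher Z=31 is smaller); Zn^2+ < Cd^2+ (same group, 1 shell fewer); Cd^2+ < Hg^2+ (same group, period 5 vs 6).
Overall: Si^4+ < Ge^4+ < Ga^3+ < Zn^2+ < Cd^2+ < Hg^2+. Cd^2+ has 4 below it and 1 above. So 4 are smaller.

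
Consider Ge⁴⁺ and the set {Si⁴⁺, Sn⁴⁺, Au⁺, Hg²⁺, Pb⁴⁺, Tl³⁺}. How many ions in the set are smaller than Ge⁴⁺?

1

Work out protons and electrons: Si⁴⁺ (Z=14, 10 e⁻), Ge⁴⁺ (Z=32, 28 e⁻), Sn⁴⁺ (Z=50, 46 e⁻), Pb⁴⁺ (Z=82, 78 e⁻), Tl³⁺ (Z=81, 78 e⁻), Hg²⁺ (Z=80, 78 e⁻), Au⁺ (Z=79, 78 e⁻). Si⁴⁺ < Ge⁴⁺ (same group, 1 shell fewer); Ge⁴⁺ < Sn⁴⁺ (same group, 1 shell fewer); Sn⁴⁺ < Pb⁴⁺ (same group, period 5 vs 6); Pb⁴⁺ < Tl³⁺ (both 78 e⁻, Z=82>81); Tl³⁺ < Hg²⁺ (isoelectronic, higher Z=81 is smaller); Hg²⁺ < Au⁺ (isoelectronic, higher Z=80 is smaller).
Relative to Ge⁴⁺, the ions that are smaller are Si⁴⁺. Count: 1.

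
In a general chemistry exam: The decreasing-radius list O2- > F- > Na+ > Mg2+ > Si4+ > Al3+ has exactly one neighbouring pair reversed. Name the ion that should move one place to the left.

Check each adjacent pair. Si4+ and Al3+ are reversed: they are isoelectronic (10 e⁻) and Si has more protons than Al (14 vs 13), making Si4+ smaller. No other neighbouring pair contradicts the periodic trends, so Al3+ is the ion listed too late.

Al3+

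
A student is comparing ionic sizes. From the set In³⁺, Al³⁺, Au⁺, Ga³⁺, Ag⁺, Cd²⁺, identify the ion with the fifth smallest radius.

Ag⁺

Al³⁺ has 10 e⁻ (Z=13), Ga³⁺ has 28 e⁻ (Z=31), In³⁺ has 46 e⁻ (Z=49), Cd²⁺ has 46 e⁻ (Z=48), Ag⁺ has 46 e⁻ (Z=47), Au⁺ has 78 e⁻ (Z=79). Al³⁺ < Ga³⁺ (same group, period 3 vs 4); Ga³⁺ < In³⁺ (same group, 1 shell fewer); In³⁺ < Cd²⁺ (both 46 e⁻, Z=49>48); Cd²⁺ < Ag⁺ (isoelectronic, higher Z=48 is smaller); Ag⁺ < Au⁺ (same group, 1 shell fewer).
So the order is Al³⁺ < Ga³⁺ < In³⁺ < Cd²⁺ < Ag⁺ < Au⁺; the 5th-smallest ion is Ag⁺.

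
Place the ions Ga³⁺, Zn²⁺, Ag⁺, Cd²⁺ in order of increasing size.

Tabulating Z and e⁻: Ga³⁺ (Z=31, 28 e⁻), Zn²⁺ (Z=30, 28 e⁻), Cd²⁺ (Z=48, 46 e⁻), Ag⁺ (Z=47, 46 e⁻). Ga³⁺ < Zn²⁺ (isoelectronic, higher Z=31 is smaller); Zn²⁺ < Cd²⁺ (same group, period 4 vs 5); Cd²⁺ < Ag⁺ (both 46 e⁻, Z=48>47).

Ga³⁺ < Zn²⁺ < Cd²⁺ < Ag⁺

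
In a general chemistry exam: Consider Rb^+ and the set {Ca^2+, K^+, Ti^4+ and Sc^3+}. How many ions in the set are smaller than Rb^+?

4

Ti^4+ has 18 e⁻ (Z=22), Sc^3+ has 18 e⁻ (Z=21), Ca^2+ has 18 e⁻ (Z=20), K^+ has 18 e⁻ (Z=19), Rb^+ has 36 e⁻ (Z=37). Ti^4+ < Sc^3+ (both 18 e⁻, Z=22>21); Sc^3+ < Ca^2+ (both 18 e⁻, Z=21>20); Ca^2+ < K^+ (isoelectronic, higher Z=20 is smaller); K^+ < Rb^+ (same group, period 4 vs 5).
Overall: Ti^4+ < Sc^3+ < Ca^2+ < K^+ < Rb^+. Rb^+ has 4 below it and 0 above. Count: 4.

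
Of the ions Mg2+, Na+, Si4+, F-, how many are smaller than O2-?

Each ion has 10 electrons. The ranking follows nuclear charge in reverse — greater Z gives a smaller radius. Si4+ (Z=14), Mg2+ (Z=12), Na+ (Z=11), F- (Z=9), O2- (Z=8).
Relative to O2-, the ions that are smaller are Si4+, Mg2+, Na+, F-. So 4 are smaller.

4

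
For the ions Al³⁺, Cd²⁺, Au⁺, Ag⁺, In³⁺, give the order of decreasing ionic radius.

Au⁺ > Ag⁺ > Cd²⁺ > In³⁺ > Al³⁺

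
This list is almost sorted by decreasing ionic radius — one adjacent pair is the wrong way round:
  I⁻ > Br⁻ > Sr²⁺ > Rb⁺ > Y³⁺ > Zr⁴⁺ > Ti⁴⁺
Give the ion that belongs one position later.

Sr²⁺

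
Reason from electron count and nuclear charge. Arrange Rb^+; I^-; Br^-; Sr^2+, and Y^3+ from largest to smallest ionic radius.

I^- > Br^- > Rb^+ > Sr^2+ > Y^3+

First list Z and electron count for each: Y^3+ (Z=39, 36 e⁻), Sr^2+ (Z=38, 36 e⁻), Rb^+ (Z=37, 36 e⁻), Br^- (Z=35, 36 e⁻), I^- (Z=53, 54 e⁻). Y^3+ < Sr^2+ (isoelectronic, higher Z=39 is smaller); Sr^2+ < Rb^+ (isoelectronic, higher Z=38 is smaller); Rb^+ < Br^- (isoelectronic, higher Z=37 is smaller); Br^- < I^- (same group, 1 shell fewer).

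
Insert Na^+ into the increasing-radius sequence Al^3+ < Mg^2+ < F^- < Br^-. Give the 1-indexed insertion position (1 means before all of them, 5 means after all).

Electron counts and nuclear charges: Al^3+ has 10 e⁻ (Z=13), Mg^2+ has 10 e⁻ (Z=12), Na^+ has 10 e⁻ (Z=11), F^- has 10 e⁻ (Z=9), Br^- has 36 e⁻ (Z=35). Al^3+ < Mg^2+ (isoelectronic, higher Z=13 is smaller); Mg^2+ < Na^+ (both 10 e⁻, Z=12>11); Na^+ < F^- (both 10 e⁻, Z=11>9); F^- < Br^- (same group, period 2 vs 4).
The complete sequence is Al^3+ < Mg^2+ < Na^+ < F^- < Br^-. Na^+ sits at position 3.

3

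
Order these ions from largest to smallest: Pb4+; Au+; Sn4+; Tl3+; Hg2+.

Sn4+ has 46 e⁻ (Z=50), Pb4+ has 78 e⁻ (Z=82), Tl3+ has 78 e⁻ (Z=81), Hg2+ has 78 e⁻ (Z=80), Au+ has 78 e⁻ (Z=79). Sn4+ < Pb4+ (same group, 1 shell fewer); Pb4+ < Tl3+ (isoelectronic, higher Z=82 is smaller); Tl3+ < Hg2+ (both 78 e⁻, Z=81>80); Hg2+ < Au+ (both 78 e⁻, Z=80>79).

Au+ > Hg2+ > Tl3+ > Pb4+ > Sn4+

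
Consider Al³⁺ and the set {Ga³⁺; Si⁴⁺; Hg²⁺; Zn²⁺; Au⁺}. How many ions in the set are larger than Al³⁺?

4

Electron counts and nuclear charges: Si⁴⁺ (Z=14, 10 e⁻), Al³⁺ (Z=13, 10 e⁻), Ga³⁺ (Z=31, 28 e⁻), Zn²⁺ (Z=30, 28 e⁻), Hg²⁺ (Z=80, 78 e⁻), Au⁺ (Z=79, 78 e⁻). Si⁴⁺ < Al³⁺ (both 10 e⁻, Z=14>13); Al³⁺ < Ga³⁺ (same group, 1 shell fewer); Ga³⁺ < Zn²⁺ (both 28 e⁻, Z=31>30); Zn²⁺ < Hg²⁺ (same group, 2 shells fewer); Hg²⁺ < Au⁺ (isoelectronic, higher Z=80 is smaller).
Relative to Al³⁺, the ions that are larger are Ga³⁺, Zn²⁺, Hg²⁺, Au⁺. So 4 are larger.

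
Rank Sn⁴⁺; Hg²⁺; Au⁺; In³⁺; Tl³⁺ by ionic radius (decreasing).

Work out protons and electrons: Sn⁴⁺ (Z=50, 46 e⁻), In³⁺ (Z=49, 46 e⁻), Tl³⁺ (Z=81, 78 e⁻), Hg²⁺ (Z=80, 78 e⁻), Au⁺ (Z=79, 78 e⁻). Sn⁴⁺ < In³⁺ (isoelectronic, higher Z=50 is smaller); In³⁺ < Tl³⁺ (same group, period 5 vs 6); Tl³⁺ < Hg²⁺ (isoelectronic, higher Z=81 is smaller); Hg²⁺ < Au⁺ (both 78 e⁻, Z=80>79).

Au⁺ > Hg²⁺ > Tl³⁺ > In³⁺ > Sn⁴⁺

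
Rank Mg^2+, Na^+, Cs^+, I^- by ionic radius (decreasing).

Tabulating Z and e⁻: Mg^2+ (Z=12, 10 e⁻), Na^+ (Z=11, 10 e⁻), Cs^+ (Z=55, 54 e⁻), I^- (Z=53, 54 e⁻). Mg^2+ < Na^+ (isoelectronic, higher Z=12 is smaller); Na^+ < Cs^+ (same group, 3 shells fewer); Cs^+ < I^- (isoelectronic, higher Z=55 is smaller).

I^- > Cs^+ > Na^+ > Mg^2+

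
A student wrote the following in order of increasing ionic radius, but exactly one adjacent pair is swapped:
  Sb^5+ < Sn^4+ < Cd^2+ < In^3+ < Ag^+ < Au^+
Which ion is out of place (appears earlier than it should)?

Check each adjacent pair. Cd^2+ and In^3+ are reversed: both have 46 electrons but Z(In)=49 > Z(Cd)=48, so In^3+ should be the smaller of the two. No other neighbouring pair contradicts the periodic trends, so Cd^2+ is the ion listed too early.

Cd^2+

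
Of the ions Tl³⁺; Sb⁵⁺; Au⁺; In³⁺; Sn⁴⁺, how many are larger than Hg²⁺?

First list Z and electron count for each: Sb⁵⁺ has 46 e⁻ (Z=51), Sn⁴⁺ has 46 e⁻ (Z=50), In³⁺ has 46 e⁻ (Z=49), Tl³⁺ has 78 e⁻ (Z=81), Hg²⁺ has 78 e⁻ (Z=80), Au⁺ has 78 e⁻ (Z=79). Sb⁵⁺ < Sn⁴⁺ (both 46 e⁻, Z=51>50); Sn⁴⁺ < In³⁺ (isoelectronic, higher Z=50 is smaller); In³⁺ < Tl³⁺ (same group, period 5 vs 6); Tl³⁺ < Hg²⁺ (both 78 e⁻, Z=81>80); Hg²⁺ < Au⁺ (both 78 e⁻, Z=80>79).
Relative to Hg²⁺, the ions that are larger are Au⁺. So 1 is larger.

1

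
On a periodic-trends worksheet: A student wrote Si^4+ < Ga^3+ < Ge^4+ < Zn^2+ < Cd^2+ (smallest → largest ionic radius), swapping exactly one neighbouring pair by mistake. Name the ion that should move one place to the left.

Ge^4+

Scanning neighbour by neighbour, only Ga^3+/Ge^4+ violates a trend: they are isoelectronic (28 e⁻) and Ge has more protons than Ga (32 vs 31), making Ge^4+ smaller. That makes Ge^4+ the one sitting a position late relative to where it belongs.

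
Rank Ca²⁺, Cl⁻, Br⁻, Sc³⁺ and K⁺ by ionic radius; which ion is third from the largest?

K⁺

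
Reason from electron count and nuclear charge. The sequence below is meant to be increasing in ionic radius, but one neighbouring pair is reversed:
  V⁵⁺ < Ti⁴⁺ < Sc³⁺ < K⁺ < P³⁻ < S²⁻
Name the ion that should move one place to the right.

The pair P³⁻, S²⁻ is the wrong way round — both have 18 electrons but Z(S)=16 > Z(P)=15, so S²⁻ should be the smaller of the two. All other adjacent pairs agree with periodic trends, so P³⁻ is the misplaced ion.

P³⁻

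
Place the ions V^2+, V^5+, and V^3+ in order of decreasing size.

These are all V ions. Removing more electrons (higher positive charge) pulls the remaining electrons in closer, so V^5+ is smallest and V^2+ is largest.

V^2+ > V^3+ > V^5+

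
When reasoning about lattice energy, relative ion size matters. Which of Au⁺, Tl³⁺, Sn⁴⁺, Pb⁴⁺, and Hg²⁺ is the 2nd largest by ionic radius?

First list Z and electron count for each: Sn⁴⁺ (Z=50, 46 e⁻), Pb⁴⁺ (Z=82, 78 e⁻), Tl³⁺ (Z=81, 78 e⁻), Hg²⁺ (Z=80, 78 e⁻), Au⁺ (Z=79, 78 e⁻). Sn⁴⁺ < Pb⁴⁺ (same group, period 5 vs 6); Pb⁴⁺ < Tl³⁺ (both 78 e⁻, Z=82>81); Tl³⁺ < Hg²⁺ (isoelectronic, higher Z=81 is smaller); Hg²⁺ < Au⁺ (both 78 e⁻, Z=80>79).
That gives Sn⁴⁺ < Pb⁴⁺ < Tl³⁺ < Hg²⁺ < Au⁺. From the largest end, number 2 is Hg²⁺.

Hg²⁺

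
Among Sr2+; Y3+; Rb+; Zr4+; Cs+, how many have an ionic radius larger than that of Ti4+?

5

Ti4+ (Z=22, 18 e⁻), Zr4+ (Z=40, 36 e⁻), Y3+ (Z=39, 36 e⁻), Sr2+ (Z=38, 36 e⁻), Rb+ (Z=37, 36 e⁻), Cs+ (Z=55, 54 e⁻). Ti4+ < Zr4+ (same group, 1 shell fewer); Zr4+ < Y3+ (isoelectronic, higher Z=40 is smaller); Y3+ < Sr2+ (isoelectronic, higher Z=39 is smaller); Sr2+ < Rb+ (both 36 e⁻, Z=38>37); Rb+ < Cs+ (same group, 1 shell fewer).
Placing each against Ti4+: smaller — none; larger — Zr4+, Y3+, Sr2+, Rb+, Cs+. Count: 5.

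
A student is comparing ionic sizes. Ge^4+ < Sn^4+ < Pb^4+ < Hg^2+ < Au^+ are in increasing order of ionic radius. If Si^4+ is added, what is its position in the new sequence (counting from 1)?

First list Z and electron count for each: Si^4+ has 10 e⁻ (Z=14), Ge^4+ has 28 e⁻ (Z=32), Sn^4+ has 46 e⁻ (Z=50), Pb^4+ has 78 e⁻ (Z=82), Hg^2+ has 78 e⁻ (Z=80), Au^+ has 78 e⁻ (Z=79). Si^4+ < Ge^4+ (same group, period 3 vs 4); Ge^4+ < Sn^4+ (same group, 1 shell fewer); Sn^4+ < Pb^4+ (same group, 1 shell fewer); Pb^4+ < Hg^2+ (both 78 e⁻, Z=82>80); Hg^2+ < Au^+ (isoelectronic, higher Z=80 is smaller).
The complete sequence is Si^4+ < Ge^4+ < Sn^4+ < Pb^4+ < Hg^2+ < Au^+. Si^4+ sits at position 1.

1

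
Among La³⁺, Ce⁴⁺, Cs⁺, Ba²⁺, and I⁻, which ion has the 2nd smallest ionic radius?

La³⁺

All of these have 54 electrons (isoelectronic). With the same electron cloud, the ion with the most protons pulls it in tightest. Nuclear charges: Ce⁴⁺ (Z=58), La³⁺ (Z=57), Ba²⁺ (Z=56), Cs⁺ (Z=55), I⁻ (Z=53). Highest Z is smallest.
Full ascending order: Ce⁴⁺ < La³⁺ < Ba²⁺ < Cs⁺ < I⁻. Counting from the smallest, position 2 is La³⁺.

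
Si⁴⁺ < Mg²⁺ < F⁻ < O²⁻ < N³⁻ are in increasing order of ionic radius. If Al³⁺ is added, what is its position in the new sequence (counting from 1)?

Each ion has 10 electrons. The ranking follows nuclear charge in reverse — greater Z gives a smaller radius. Si⁴⁺ (Z=14), Al³⁺ (Z=13), Mg²⁺ (Z=12), F⁻ (Z=9), O²⁻ (Z=8), N³⁻ (Z=7).
Merged order: Si⁴⁺ < Al³⁺ < Mg²⁺ < F⁻ < O²⁻ < N³⁻ — Al³⁺ is number 2.

2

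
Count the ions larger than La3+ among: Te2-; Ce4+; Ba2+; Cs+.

3

All of these have 54 electrons (isoelectronic). With the same electron cloud, the ion with the most protons pulls it in tightest. Nuclear charges: Ce4+ (Z=58), La3+ (Z=57), Ba2+ (Z=56), Cs+ (Z=55), Te2- (Z=52). Highest Z is smallest.
Relative to La3+, the ions that are larger are Ba2+, Cs+, Te2-. Count: 3.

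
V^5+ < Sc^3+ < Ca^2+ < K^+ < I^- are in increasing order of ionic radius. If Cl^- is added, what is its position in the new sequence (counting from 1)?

Work out protons and electrons: V^5+: 18 e⁻, Z=23, Sc^3+: 18 e⁻, Z=21, Ca^2+: 18 e⁻, Z=20, K^+: 18 e⁻, Z=19, Cl^-: 18 e⁻, Z=17, I^-: 54 e⁻, Z=53. V^5+ < Sc^3+ (both 18 e⁻, Z=23>21); Sc^3+ < Ca^2+ (both 18 e⁻, Z=21>20); Ca^2+ < K^+ (isoelectronic, higher Z=20 is smaller); K^+ < Cl^- (isoelectronic, higher Z=19 is smaller); Cl^- < I^- (same group, period 3 vs 5).
The complete sequence is V^5+ < Sc^3+ < Ca^2+ < K^+ < Cl^- < I^-. Cl^- sits at position 5.

5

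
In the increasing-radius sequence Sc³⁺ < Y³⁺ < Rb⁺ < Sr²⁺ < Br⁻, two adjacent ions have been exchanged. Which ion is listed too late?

Sr²⁺

Check each adjacent pair. Rb⁺ and Sr²⁺ are reversed: they are isoelectronic (36 e⁻) and Sr has more protons than Rb (38 vs 37), making Sr²⁺ smaller. No other neighbouring pair contradicts the periodic trends, so Sr²⁺ is the ion listed too late.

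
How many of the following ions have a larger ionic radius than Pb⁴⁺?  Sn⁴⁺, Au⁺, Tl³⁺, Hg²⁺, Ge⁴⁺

First list Z and electron count for each: Ge⁴⁺: 28 e⁻, Z=32, Sn⁴⁺: 46 e⁻, Z=50, Pb⁴⁺: 78 e⁻, Z=82, Tl³⁺: 78 e⁻, Z=81, Hg²⁺: 78 e⁻, Z=80, Au⁺: 78 e⁻, Z=79. Ge⁴⁺ < Sn⁴⁺ (same group, period 4 vs 5); Sn⁴⁺ < Pb⁴⁺ (same group, period 5 vs 6); Pb⁴⁺ < Tl³⁺ (both 78 e⁻, Z=82>81); Tl³⁺ < Hg²⁺ (both 78 e⁻, Z=81>80); Hg²⁺ < Au⁺ (both 78 e⁻, Z=80>79).
Placing each against Pb⁴⁺: smaller — Ge⁴⁺, Sn⁴⁺; larger — Tl³⁺, Hg²⁺, Au⁺. So 3 are larger.

3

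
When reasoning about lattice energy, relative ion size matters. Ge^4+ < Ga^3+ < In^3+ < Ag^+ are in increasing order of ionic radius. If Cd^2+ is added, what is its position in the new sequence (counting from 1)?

4

Ge^4+ has 28 e⁻ (Z=32), Ga^3+ has 28 e⁻ (Z=31), In^3+ has 46 e⁻ (Z=49), Cd^2+ has 46 e⁻ (Z=48), Ag^+ has 46 e⁻ (Z=47). Ge^4+ < Ga^3+ (isoelectronic, higher Z=32 is smaller); Ga^3+ < In^3+ (same group, 1 shell fewer); In^3+ < Cd^2+ (isoelectronic, higher Z=49 is smaller); Cd^2+ < Ag^+ (both 46 e⁻, Z=48>47).
Merged order: Ge^4+ < Ga^3+ < In^3+ < Cd^2+ < Ag^+ — Cd^2+ is number 4.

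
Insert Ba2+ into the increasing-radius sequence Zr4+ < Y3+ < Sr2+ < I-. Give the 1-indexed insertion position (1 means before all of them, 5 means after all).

4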